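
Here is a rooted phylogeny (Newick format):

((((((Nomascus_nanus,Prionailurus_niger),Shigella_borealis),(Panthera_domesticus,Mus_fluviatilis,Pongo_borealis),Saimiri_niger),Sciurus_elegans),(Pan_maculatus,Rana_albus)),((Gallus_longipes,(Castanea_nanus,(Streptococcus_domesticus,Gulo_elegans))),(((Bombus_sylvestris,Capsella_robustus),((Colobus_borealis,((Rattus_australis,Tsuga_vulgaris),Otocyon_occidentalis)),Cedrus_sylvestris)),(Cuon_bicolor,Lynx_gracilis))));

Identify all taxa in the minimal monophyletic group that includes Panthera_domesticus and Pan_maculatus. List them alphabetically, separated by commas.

Mus_fluviatilis, Nomascus_nanus, Pan_maculatus, Panthera_domesticus, Pongo_borealis, Prionailurus_niger, Rana_albus, Saimiri_niger, Sciurus_elegans, Shigella_borealis

Tracing Panthera_domesticus: it sits inside (Panthera_domesticus,Mus_fluviatilis,Pongo_borealis).
Tracing Pan_maculatus: it sits inside (Pan_maculatus,Rana_albus).
The smallest clade enclosing both is (((((Nomascus_nanus,Prionailurus_niger),Shigella_borealis),(Panthera_domesticus,Mus_fluviatilis,Pongo_borealis),Saimiri_niger),Sciurus_elegans),(Pan_maculatus,Rana_albus)); the answer is its 10 terminal taxa in alphabetical order.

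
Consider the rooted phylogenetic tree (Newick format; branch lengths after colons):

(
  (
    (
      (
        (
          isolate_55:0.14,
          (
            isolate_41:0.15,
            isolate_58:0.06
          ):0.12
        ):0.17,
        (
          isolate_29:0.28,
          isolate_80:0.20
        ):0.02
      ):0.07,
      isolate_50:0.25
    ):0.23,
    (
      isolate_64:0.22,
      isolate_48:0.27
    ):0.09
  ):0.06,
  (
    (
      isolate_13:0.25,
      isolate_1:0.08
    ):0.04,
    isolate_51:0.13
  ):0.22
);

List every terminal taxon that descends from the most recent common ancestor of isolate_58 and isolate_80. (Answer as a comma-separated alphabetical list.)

Tracing isolate_58: it sits inside (isolate_41,isolate_58).
Tracing isolate_80: it sits inside (isolate_29,isolate_80).
The smallest clade enclosing both is ((isolate_55,(isolate_41,isolate_58)),(isolate_29,isolate_80)); the answer is its 5 terminal taxa in alphabetical order.

isolate_29, isolate_41, isolate_55, isolate_58, isolate_80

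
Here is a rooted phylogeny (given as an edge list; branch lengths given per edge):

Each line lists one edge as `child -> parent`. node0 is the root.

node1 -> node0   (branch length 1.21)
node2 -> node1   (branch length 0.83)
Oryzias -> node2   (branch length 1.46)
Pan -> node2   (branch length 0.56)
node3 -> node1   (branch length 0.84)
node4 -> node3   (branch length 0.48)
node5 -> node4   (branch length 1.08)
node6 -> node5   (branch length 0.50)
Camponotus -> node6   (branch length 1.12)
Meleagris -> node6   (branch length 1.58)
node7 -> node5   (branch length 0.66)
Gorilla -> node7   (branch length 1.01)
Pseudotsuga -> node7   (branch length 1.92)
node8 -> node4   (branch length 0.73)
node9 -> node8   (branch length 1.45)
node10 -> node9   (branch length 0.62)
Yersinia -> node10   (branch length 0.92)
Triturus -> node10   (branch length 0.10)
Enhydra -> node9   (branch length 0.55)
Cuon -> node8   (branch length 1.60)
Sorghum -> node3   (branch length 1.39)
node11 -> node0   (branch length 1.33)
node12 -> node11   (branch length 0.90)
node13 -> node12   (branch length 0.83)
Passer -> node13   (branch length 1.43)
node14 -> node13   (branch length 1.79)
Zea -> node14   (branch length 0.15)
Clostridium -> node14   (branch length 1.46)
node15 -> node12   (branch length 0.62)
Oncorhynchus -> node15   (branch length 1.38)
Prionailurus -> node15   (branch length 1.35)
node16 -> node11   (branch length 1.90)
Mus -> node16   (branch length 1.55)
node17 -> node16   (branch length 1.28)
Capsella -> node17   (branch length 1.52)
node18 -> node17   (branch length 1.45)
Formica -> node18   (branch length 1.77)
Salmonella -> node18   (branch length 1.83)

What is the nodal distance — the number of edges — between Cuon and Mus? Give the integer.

8

The MRCA of Cuon and Mus is the root of the tree.
From Cuon up to that node: 5 branches. From Mus up to the same node: 3 branches. Total: 5 + 3 = 8.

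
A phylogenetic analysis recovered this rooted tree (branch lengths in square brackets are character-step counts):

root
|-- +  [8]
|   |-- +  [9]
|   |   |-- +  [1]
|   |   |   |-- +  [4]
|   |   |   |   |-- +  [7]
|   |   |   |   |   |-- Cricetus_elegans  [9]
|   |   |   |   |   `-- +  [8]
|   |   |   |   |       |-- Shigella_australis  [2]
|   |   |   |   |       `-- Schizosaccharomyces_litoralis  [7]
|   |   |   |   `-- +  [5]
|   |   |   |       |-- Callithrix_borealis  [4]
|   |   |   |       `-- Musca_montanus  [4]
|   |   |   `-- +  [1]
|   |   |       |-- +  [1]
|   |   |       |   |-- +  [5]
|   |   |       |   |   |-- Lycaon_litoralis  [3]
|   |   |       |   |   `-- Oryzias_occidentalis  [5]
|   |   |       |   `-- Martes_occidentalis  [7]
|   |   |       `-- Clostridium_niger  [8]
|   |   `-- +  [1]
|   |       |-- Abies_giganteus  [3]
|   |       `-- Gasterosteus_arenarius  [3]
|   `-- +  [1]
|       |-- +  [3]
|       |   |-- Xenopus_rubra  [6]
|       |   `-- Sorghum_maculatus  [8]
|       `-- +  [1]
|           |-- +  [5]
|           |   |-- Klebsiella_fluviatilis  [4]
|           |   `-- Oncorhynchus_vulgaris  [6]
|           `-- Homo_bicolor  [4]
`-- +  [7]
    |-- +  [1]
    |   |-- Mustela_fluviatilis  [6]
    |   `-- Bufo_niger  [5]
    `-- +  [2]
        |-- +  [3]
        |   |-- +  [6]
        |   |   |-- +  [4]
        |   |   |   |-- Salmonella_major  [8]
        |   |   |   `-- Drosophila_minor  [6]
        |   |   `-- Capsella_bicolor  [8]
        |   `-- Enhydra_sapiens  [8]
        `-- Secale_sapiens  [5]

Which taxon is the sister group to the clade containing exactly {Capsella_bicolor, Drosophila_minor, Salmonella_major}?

Enhydra_sapiens

The clade containing exactly {Capsella_bicolor, Drosophila_minor, Salmonella_major} attaches to the tree at the node subtending (((Salmonella_major,Drosophila_minor),Capsella_bicolor),Enhydra_sapiens).
The other lineage descending from that same node — the sister group — is the single tip Enhydra_sapiens.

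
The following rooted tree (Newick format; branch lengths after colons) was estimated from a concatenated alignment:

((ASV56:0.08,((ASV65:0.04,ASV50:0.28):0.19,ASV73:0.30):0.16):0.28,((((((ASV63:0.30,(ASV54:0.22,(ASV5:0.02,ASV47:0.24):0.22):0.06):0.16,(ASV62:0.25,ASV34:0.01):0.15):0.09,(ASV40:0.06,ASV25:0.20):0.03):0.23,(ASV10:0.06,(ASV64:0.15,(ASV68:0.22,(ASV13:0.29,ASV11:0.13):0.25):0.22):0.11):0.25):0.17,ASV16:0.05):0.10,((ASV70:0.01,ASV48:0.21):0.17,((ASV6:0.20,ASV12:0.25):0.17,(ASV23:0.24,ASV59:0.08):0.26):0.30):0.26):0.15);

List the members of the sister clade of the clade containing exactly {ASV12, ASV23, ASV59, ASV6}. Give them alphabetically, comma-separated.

The clade containing exactly {ASV12, ASV23, ASV59, ASV6} attaches to the tree at the node subtending ((ASV70,ASV48),((ASV6,ASV12),(ASV23,ASV59))).
The other lineage descending from that same node — the sister group — is (ASV70,ASV48); its 2 tips in alphabetical order are the answer.

ASV48, ASV70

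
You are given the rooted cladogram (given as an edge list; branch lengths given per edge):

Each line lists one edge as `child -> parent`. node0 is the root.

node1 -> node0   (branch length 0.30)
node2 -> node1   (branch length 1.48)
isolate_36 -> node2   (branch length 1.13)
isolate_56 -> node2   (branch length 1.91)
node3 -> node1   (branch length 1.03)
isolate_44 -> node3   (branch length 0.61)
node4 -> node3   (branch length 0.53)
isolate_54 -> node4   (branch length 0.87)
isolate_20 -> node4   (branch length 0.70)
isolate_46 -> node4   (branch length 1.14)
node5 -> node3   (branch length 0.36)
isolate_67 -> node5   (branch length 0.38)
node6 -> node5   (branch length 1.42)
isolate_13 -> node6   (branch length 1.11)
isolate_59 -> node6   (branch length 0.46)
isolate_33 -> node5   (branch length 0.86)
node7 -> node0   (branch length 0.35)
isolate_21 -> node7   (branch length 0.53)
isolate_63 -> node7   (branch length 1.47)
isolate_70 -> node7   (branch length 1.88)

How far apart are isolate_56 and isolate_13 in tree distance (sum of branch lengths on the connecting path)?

7.31

The path runs isolate_56 → … → MRCA → … → isolate_13; the MRCA is the node subtending ((isolate_36,isolate_56),(isolate_44,(isolate_54,isolate_20,isolate_46),(isolate_67,(isolate_13,isolate_59),isolate_33))).
Branch lengths along that path: 1.91 + 1.48 + 1.03 + 0.36 + 1.42 + 1.11 = 7.31.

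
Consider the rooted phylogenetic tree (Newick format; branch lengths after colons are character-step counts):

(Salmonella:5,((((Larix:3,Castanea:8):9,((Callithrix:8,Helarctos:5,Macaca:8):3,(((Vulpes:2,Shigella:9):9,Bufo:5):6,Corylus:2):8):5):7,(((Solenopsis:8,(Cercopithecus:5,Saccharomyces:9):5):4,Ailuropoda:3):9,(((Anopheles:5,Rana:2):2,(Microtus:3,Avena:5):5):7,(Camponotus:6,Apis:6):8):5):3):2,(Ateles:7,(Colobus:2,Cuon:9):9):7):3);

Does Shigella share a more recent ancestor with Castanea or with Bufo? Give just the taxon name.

The MRCA of Shigella and Bufo subtends ((Vulpes,Shigella),Bufo) (3 taxa).
The MRCA of Shigella and Castanea subtends ((Larix,Castanea),((Callithrix,Helarctos,Macaca),(((Vulpes,Shigella),Bufo),Corylus))) (9 taxa).
The first is nested inside the second, so Shigella shares a more recent common ancestor with Bufo.

Bufo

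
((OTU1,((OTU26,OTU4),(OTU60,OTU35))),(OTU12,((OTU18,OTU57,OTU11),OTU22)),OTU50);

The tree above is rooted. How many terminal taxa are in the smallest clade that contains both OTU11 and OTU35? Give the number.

The MRCA of OTU11 and OTU35 is the root, so the clade is the entire tree.
That clade contains 11 terminal taxa: OTU1, OTU11, OTU12, OTU18, OTU22, OTU26, OTU35, OTU4, OTU50, OTU57, OTU60.

11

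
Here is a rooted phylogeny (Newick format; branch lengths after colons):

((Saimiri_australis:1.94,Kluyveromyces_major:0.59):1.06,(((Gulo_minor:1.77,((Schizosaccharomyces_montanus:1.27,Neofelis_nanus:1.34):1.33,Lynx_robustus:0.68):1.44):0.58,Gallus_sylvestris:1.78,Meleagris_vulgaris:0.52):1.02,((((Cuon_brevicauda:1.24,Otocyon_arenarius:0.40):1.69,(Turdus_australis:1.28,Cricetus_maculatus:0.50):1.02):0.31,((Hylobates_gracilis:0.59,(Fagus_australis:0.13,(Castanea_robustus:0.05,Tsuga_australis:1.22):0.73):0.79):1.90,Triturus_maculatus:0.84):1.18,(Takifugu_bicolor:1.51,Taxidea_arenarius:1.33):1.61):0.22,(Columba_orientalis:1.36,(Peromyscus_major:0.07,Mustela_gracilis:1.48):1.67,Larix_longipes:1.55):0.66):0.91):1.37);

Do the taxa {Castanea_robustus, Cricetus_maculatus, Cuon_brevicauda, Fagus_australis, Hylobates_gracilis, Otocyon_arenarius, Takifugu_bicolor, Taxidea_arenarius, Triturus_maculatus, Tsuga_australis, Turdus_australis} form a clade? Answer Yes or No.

Yes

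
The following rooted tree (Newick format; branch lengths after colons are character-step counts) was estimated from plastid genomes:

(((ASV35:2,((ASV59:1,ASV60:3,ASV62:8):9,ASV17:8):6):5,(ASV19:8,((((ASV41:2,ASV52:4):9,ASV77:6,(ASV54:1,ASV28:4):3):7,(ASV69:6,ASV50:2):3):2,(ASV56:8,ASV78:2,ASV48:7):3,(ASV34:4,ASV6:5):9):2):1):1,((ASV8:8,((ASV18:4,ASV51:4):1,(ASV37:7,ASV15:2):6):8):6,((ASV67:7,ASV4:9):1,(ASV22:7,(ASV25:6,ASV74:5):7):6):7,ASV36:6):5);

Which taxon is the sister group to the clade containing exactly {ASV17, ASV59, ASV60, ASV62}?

ASV35

The clade containing exactly {ASV17, ASV59, ASV60, ASV62} attaches to the tree at the node subtending (ASV35,((ASV59,ASV60,ASV62),ASV17)).
The other lineage descending from that same node — the sister group — is the single tip ASV35.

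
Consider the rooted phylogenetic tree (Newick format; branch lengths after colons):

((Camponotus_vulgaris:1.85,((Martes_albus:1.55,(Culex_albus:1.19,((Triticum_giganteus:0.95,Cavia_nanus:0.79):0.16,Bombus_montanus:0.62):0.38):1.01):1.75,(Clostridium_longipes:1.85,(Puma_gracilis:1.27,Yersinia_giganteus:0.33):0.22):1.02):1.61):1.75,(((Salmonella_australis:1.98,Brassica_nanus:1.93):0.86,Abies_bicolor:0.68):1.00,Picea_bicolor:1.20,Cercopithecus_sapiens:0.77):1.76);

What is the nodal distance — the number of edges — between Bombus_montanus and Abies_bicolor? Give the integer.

The MRCA of Bombus_montanus and Abies_bicolor is the root of the tree.
From Bombus_montanus up to that node: 6 branches. From Abies_bicolor up to the same node: 3 branches. Total: 6 + 3 = 9.

9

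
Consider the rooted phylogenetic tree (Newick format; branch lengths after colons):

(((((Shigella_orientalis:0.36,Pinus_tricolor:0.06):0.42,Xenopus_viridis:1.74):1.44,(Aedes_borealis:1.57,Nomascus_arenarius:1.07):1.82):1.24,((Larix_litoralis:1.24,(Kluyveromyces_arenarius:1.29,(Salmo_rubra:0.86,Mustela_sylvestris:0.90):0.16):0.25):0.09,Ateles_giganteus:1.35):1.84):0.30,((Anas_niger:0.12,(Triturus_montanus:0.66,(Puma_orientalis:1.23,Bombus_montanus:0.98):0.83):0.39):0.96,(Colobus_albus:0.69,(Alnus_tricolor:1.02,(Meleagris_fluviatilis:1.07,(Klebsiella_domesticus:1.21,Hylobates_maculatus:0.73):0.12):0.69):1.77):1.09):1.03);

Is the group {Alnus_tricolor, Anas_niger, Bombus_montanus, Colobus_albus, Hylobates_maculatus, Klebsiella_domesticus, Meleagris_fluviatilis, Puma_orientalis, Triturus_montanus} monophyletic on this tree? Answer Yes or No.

Yes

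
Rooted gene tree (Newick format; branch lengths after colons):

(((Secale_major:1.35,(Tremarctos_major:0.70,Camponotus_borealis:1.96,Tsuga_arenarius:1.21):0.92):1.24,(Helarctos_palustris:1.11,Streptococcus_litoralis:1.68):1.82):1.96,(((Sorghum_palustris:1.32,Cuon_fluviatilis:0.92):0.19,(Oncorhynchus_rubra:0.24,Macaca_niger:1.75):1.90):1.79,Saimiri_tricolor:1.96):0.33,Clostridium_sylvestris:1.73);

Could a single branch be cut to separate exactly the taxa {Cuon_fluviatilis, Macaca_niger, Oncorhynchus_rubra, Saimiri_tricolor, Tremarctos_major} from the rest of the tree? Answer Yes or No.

The MRCA of the listed taxa is the root, so the smallest clade containing them is the whole tree.
That clade also contains Camponotus_borealis, Clostridium_sylvestris, Helarctos_palustris, Secale_major, Sorghum_palustris, Streptococcus_litoralis, Tsuga_arenarius, which are not in the proposed group, so the group is not monophyletic.

No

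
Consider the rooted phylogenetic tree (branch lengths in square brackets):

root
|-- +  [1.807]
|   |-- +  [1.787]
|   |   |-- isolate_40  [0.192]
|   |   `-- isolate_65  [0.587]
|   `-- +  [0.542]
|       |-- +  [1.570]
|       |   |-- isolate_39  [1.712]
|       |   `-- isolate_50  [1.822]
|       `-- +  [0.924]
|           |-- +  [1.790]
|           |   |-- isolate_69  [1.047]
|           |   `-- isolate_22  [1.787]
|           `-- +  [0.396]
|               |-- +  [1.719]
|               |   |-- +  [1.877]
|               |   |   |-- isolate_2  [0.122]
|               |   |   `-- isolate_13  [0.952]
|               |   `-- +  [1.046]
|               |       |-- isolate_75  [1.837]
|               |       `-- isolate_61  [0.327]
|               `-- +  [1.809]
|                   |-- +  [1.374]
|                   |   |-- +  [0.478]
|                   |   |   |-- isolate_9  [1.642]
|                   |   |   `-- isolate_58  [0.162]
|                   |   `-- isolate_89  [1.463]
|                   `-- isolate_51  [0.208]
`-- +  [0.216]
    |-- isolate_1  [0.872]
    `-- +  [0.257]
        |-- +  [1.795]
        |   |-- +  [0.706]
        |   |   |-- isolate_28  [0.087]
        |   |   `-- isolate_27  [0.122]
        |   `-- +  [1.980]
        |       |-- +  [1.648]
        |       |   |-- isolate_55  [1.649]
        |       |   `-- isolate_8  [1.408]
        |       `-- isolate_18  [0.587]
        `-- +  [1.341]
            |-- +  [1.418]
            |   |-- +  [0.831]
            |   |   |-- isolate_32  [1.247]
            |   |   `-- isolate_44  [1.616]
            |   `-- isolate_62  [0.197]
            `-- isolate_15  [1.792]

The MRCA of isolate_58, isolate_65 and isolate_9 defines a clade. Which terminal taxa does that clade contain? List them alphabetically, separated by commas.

Tracing isolate_58: it sits inside (isolate_9,isolate_58).
Tracing isolate_65: it sits inside (isolate_40,isolate_65).
Tracing isolate_9: it sits inside (isolate_9,isolate_58).
The smallest clade enclosing all 3 is ((isolate_40,isolate_65),((isolate_39,isolate_50),((isolate_69,isolate_22),(((isolate_2,isolate_13),(isolate_75,isolate_61)),(((isolate_9,isolate_58),isolate_89),isolate_51))))); the answer is its 14 terminal taxa in alphabetical order.

isolate_13, isolate_2, isolate_22, isolate_39, isolate_40, isolate_50, isolate_51, isolate_58, isolate_61, isolate_65, isolate_69, isolate_75, isolate_89, isolate_9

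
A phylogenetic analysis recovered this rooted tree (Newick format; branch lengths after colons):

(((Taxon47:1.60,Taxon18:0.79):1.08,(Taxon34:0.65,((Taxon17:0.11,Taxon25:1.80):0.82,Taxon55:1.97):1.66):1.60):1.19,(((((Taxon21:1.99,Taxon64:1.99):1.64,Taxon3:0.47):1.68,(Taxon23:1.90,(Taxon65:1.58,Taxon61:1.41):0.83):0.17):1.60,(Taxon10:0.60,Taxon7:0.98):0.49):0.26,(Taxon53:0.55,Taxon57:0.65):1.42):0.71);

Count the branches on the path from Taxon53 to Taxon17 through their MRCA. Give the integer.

The MRCA of Taxon53 and Taxon17 is the root of the tree.
From Taxon53 up to that node: 3 branches. From Taxon17 up to the same node: 5 branches. Total: 3 + 5 = 8.

8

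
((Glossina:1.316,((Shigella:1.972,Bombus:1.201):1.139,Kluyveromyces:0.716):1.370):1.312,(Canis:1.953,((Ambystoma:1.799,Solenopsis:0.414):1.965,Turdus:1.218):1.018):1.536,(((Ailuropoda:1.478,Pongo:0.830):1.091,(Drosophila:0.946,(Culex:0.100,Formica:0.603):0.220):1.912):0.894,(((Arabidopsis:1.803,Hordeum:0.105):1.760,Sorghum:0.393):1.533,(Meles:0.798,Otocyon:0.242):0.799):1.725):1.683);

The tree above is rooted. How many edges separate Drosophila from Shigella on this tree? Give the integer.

8

The MRCA of Drosophila and Shigella is the root of the tree.
From Drosophila up to that node: 4 branches. From Shigella up to the same node: 4 branches. Total: 4 + 4 = 8.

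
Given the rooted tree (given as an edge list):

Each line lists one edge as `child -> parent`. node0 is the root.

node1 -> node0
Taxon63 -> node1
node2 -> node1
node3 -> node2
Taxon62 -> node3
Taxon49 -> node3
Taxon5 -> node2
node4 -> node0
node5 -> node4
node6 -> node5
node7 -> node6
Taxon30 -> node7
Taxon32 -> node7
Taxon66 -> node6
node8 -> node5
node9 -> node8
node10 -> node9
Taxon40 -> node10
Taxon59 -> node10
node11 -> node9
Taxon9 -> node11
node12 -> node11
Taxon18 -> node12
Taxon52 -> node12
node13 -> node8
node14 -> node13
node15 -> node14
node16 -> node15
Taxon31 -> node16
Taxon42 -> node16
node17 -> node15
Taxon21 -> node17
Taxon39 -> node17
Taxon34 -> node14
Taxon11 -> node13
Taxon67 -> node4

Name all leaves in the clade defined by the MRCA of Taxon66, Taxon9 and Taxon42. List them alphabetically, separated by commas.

Taxon11, Taxon18, Taxon21, Taxon30, Taxon31, Taxon32, Taxon34, Taxon39, Taxon40, Taxon42, Taxon52, Taxon59, Taxon66, Taxon9

Tracing Taxon66: it sits inside ((Taxon30,Taxon32),Taxon66).
Tracing Taxon9: it sits inside (Taxon9,(Taxon18,Taxon52)).
Tracing Taxon42: it sits inside (Taxon31,Taxon42).
The smallest clade enclosing all 3 is (((Taxon30,Taxon32),Taxon66),(((Taxon40,Taxon59),(Taxon9,(Taxon18,Taxon52))),((((Taxon31,Taxon42),(Taxon21,Taxon39)),Taxon34),Taxon11))); the answer is its 14 terminal taxa in alphabetical order.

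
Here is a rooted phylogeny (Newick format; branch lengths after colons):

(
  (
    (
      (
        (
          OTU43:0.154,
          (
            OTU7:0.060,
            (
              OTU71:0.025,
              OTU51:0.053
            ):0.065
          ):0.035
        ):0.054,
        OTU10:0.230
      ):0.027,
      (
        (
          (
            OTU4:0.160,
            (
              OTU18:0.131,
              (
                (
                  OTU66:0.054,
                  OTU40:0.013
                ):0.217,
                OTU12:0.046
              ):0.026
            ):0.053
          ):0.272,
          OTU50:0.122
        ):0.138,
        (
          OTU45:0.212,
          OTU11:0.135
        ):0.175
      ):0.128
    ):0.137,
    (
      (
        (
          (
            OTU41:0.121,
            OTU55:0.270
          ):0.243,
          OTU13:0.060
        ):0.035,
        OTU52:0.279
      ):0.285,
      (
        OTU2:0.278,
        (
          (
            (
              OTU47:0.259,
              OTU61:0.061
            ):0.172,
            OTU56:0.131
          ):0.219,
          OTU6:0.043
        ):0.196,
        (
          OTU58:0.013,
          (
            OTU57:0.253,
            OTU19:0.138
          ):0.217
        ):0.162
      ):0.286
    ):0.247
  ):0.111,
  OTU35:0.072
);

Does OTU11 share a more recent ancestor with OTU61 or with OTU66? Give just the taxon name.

OTU66

The MRCA of OTU11 and OTU66 subtends (((OTU4,(OTU18,((OTU66,OTU40),OTU12))),OTU50),(OTU45,OTU11)) (8 taxa).
The MRCA of OTU11 and OTU61 subtends ((((OTU43,(OTU7,(OTU71,OTU51))),OTU10),(((OTU4,(OTU18,((OTU66,OTU40),OTU12))),OTU50),(OTU45,OTU11))),((((OTU41,OTU55),OTU13),OTU52),(OTU2,(((OTU47,OTU61),OTU56),OTU6),(OTU58,(OTU57,OTU19))))) (25 taxa).
The first is nested inside the second, so OTU11 shares a more recent common ancestor with OTU66.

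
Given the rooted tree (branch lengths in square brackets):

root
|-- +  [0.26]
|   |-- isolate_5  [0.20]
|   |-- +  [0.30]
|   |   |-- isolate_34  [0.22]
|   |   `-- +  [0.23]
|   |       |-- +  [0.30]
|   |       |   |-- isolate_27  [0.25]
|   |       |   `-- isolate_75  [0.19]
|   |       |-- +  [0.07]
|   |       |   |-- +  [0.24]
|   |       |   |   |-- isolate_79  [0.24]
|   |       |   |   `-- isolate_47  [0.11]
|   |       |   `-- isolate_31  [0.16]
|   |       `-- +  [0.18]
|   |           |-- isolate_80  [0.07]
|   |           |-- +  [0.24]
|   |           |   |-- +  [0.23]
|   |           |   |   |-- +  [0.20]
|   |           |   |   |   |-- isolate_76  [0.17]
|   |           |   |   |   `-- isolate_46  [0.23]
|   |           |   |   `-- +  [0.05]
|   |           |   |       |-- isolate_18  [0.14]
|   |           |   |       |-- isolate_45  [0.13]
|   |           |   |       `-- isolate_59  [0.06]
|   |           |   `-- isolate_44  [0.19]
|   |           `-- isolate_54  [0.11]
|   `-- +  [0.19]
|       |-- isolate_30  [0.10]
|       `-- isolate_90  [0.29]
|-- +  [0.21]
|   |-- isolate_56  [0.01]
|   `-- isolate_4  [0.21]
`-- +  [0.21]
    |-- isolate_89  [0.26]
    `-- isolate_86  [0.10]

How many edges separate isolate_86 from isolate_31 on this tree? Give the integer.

7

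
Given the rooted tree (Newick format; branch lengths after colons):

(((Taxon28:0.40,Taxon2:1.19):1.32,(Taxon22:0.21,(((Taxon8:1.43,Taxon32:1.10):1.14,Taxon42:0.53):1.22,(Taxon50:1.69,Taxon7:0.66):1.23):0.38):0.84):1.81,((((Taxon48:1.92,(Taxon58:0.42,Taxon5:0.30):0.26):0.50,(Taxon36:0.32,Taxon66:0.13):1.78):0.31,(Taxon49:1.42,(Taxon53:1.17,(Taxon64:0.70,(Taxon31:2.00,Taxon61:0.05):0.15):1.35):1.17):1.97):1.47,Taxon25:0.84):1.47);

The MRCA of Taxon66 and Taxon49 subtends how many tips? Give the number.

The MRCA of Taxon66 and Taxon49 is the node subtending (((Taxon48,(Taxon58,Taxon5)),(Taxon36,Taxon66)),(Taxon49,(Taxon53,(Taxon64,(Taxon31,Taxon61))))).
That clade contains 10 terminal taxa: Taxon31, Taxon36, Taxon48, Taxon49, Taxon5, Taxon53, Taxon58, Taxon61, Taxon64, Taxon66.

10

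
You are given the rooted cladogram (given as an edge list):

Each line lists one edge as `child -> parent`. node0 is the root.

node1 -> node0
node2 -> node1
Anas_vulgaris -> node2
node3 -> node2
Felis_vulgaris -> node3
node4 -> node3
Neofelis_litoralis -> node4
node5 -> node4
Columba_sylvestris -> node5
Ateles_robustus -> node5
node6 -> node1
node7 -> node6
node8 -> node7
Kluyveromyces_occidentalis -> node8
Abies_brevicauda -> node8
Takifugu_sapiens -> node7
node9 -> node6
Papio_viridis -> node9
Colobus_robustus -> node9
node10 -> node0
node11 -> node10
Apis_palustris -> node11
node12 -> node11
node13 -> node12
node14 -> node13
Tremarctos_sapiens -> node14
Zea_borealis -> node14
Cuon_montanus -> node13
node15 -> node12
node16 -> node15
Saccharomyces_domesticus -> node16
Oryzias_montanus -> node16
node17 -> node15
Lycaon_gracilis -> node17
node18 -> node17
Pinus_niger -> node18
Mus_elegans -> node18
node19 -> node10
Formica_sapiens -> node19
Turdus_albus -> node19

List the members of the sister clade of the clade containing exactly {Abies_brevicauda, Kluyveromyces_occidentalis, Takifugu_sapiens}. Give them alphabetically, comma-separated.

Colobus_robustus, Papio_viridis

The clade containing exactly {Abies_brevicauda, Kluyveromyces_occidentalis, Takifugu_sapiens} attaches to the tree at the node subtending (((Kluyveromyces_occidentalis,Abies_brevicauda),Takifugu_sapiens),(Papio_viridis,Colobus_robustus)).
The other lineage descending from that same node — the sister group — is (Papio_viridis,Colobus_robustus); its 2 tips in alphabetical order are the answer.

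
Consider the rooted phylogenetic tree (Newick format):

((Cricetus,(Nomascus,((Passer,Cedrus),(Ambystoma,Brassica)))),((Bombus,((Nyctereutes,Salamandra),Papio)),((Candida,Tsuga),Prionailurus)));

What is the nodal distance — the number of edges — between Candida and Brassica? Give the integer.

The MRCA of Candida and Brassica is the root of the tree.
From Candida up to that node: 4 branches. From Brassica up to the same node: 5 branches. Total: 4 + 5 = 9.

9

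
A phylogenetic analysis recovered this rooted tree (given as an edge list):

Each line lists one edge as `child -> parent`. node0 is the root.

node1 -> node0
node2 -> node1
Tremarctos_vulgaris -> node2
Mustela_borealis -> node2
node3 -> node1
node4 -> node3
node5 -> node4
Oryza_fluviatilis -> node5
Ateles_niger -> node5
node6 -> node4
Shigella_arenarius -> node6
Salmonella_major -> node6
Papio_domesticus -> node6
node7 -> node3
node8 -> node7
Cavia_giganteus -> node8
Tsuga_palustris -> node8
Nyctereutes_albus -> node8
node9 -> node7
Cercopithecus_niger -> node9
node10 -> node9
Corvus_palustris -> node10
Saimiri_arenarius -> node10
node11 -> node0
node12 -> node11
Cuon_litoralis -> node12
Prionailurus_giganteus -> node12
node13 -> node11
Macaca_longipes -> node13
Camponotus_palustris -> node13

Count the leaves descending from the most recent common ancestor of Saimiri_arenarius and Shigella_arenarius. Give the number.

The MRCA of Saimiri_arenarius and Shigella_arenarius is the node subtending (((Oryza_fluviatilis,Ateles_niger),(Shigella_arenarius,Salmonella_major,Papio_domesticus)),((Cavia_giganteus,Tsuga_palustris,Nyctereutes_albus),(Cercopithecus_niger,(Corvus_palustris,Saimiri_arenarius)))).
That clade contains 11 terminal taxa: Ateles_niger, Cavia_giganteus, Cercopithecus_niger, Corvus_palustris, Nyctereutes_albus, Oryza_fluviatilis, Papio_domesticus, Saimiri_arenarius, Salmonella_major, Shigella_arenarius, Tsuga_palustris.

11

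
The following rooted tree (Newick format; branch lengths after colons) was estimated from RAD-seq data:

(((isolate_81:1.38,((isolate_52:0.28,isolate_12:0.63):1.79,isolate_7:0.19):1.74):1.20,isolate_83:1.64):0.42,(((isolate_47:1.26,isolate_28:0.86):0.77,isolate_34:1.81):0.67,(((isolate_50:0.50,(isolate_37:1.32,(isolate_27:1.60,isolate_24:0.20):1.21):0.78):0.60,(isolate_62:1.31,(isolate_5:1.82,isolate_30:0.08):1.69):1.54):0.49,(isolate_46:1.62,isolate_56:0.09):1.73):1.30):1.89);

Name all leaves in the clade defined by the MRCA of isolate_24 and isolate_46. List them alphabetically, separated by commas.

isolate_24, isolate_27, isolate_30, isolate_37, isolate_46, isolate_5, isolate_50, isolate_56, isolate_62

Tracing isolate_24: it sits inside (isolate_27,isolate_24).
Tracing isolate_46: it sits inside (isolate_46,isolate_56).
The smallest clade enclosing both is (((isolate_50,(isolate_37,(isolate_27,isolate_24))),(isolate_62,(isolate_5,isolate_30))),(isolate_46,isolate_56)); the answer is its 9 terminal taxa in alphabetical order.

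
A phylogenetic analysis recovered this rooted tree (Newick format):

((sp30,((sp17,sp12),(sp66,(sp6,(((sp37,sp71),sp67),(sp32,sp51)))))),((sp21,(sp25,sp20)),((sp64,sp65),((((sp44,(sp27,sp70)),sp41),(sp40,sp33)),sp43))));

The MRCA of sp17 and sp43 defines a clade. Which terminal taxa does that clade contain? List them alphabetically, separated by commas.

sp12, sp17, sp20, sp21, sp25, sp27, sp30, sp32, sp33, sp37, sp40, sp41, sp43, sp44, sp51, sp6, sp64, sp65, sp66, sp67, sp70, sp71

Tracing sp17: it sits inside (sp17,sp12).
Tracing sp43: it sits inside ((((sp44,(sp27,sp70)),sp41),(sp40,sp33)),sp43).
The smallest clade enclosing both is the whole tree (their MRCA is the root), so the answer is all 22 tips in alphabetical order.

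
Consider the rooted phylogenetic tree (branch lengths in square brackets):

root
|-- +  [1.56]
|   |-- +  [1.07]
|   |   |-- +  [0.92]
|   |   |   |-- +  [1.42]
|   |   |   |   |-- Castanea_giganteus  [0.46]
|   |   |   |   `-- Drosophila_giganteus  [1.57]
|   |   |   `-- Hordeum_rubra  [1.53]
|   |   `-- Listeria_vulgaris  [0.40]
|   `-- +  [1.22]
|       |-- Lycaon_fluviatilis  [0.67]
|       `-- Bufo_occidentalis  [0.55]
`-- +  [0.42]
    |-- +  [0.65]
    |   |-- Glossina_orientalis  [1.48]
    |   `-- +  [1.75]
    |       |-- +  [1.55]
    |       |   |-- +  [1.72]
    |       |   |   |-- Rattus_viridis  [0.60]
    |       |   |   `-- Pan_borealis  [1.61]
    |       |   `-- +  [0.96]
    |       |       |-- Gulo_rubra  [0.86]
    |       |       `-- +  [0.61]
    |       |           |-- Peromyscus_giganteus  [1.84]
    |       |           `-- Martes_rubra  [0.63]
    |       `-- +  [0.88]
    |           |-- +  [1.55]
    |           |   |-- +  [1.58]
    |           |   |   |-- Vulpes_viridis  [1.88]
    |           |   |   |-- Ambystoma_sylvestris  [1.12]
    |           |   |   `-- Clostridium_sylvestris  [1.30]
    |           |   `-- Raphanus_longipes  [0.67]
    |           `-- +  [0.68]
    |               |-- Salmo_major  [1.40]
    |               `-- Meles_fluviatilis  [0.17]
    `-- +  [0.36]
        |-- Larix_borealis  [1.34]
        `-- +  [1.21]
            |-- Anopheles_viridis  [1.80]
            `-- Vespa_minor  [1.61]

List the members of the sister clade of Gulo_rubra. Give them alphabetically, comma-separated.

Gulo_rubra attaches to the tree at the node subtending (Gulo_rubra,(Peromyscus_giganteus,Martes_rubra)).
The other lineage descending from that same node — the sister group — is (Peromyscus_giganteus,Martes_rubra); its 2 tips in alphabetical order are the answer.

Martes_rubra, Peromyscus_giganteus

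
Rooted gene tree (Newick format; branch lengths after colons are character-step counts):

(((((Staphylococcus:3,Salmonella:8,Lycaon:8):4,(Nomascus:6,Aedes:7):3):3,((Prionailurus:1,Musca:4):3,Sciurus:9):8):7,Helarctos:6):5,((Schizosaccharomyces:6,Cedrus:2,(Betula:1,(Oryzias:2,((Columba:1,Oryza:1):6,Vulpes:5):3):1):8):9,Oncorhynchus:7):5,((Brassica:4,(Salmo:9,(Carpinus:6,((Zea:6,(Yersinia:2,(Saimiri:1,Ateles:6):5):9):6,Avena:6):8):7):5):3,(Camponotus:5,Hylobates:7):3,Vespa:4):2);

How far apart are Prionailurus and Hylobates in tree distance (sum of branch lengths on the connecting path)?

The path runs Prionailurus → … → MRCA → … → Hylobates; the MRCA is the root of the tree.
Branch lengths along that path: 1 + 3 + 8 + 7 + 5 + 2 + 3 + 7 = 36.

36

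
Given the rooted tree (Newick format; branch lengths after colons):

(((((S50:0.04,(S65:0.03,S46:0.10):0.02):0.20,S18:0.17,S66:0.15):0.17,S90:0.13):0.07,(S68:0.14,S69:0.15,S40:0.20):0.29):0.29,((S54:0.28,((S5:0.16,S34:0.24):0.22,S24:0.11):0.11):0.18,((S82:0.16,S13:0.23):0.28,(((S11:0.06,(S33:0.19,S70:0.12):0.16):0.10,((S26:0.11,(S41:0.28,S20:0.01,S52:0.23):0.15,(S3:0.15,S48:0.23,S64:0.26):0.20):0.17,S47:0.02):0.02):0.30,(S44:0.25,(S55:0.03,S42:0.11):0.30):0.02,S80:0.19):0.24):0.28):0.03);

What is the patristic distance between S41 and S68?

2.19

The path runs S41 → … → MRCA → … → S68; the MRCA is the root of the tree.
Branch lengths along that path: 0.28 + 0.15 + 0.17 + 0.02 + 0.30 + 0.24 + 0.28 + 0.03 + 0.29 + 0.29 + 0.14 = 2.19.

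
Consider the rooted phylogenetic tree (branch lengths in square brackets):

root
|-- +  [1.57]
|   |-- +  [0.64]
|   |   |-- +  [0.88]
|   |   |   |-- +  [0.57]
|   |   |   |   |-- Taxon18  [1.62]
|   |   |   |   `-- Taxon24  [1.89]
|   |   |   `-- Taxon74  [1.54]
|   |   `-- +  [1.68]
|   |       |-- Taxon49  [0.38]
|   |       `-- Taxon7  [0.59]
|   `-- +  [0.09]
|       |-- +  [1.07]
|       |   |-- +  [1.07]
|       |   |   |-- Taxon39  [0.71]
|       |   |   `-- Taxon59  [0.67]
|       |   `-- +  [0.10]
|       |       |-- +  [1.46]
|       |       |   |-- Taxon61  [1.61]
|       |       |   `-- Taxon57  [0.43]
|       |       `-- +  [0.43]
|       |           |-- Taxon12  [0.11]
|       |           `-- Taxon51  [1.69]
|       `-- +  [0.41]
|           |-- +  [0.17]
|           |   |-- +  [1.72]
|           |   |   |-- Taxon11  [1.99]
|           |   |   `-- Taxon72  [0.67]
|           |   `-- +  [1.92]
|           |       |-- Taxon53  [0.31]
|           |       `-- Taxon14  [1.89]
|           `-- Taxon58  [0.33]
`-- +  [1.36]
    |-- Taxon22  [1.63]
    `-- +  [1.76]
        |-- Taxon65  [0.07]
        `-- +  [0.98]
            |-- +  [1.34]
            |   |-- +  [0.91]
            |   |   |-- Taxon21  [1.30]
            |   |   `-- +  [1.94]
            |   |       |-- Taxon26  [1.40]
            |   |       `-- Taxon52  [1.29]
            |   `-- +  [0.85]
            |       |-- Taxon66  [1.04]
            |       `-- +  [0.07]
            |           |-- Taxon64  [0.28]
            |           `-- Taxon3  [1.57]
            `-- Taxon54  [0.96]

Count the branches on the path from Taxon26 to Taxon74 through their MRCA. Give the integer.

11

The MRCA of Taxon26 and Taxon74 is the root of the tree.
From Taxon26 up to that node: 7 branches. From Taxon74 up to the same node: 4 branches. Total: 7 + 4 = 11.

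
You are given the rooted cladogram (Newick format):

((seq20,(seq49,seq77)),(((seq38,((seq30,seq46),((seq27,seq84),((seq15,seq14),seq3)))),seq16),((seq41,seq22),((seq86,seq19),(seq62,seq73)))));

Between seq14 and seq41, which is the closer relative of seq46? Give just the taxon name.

The MRCA of seq46 and seq14 subtends ((seq30,seq46),((seq27,seq84),((seq15,seq14),seq3))) (7 taxa).
The MRCA of seq46 and seq41 subtends (((seq38,((seq30,seq46),((seq27,seq84),((seq15,seq14),seq3)))),seq16),((seq41,seq22),((seq86,seq19),(seq62,seq73)))) (15 taxa).
The first is nested inside the second, so seq46 shares a more recent common ancestor with seq14.

seq14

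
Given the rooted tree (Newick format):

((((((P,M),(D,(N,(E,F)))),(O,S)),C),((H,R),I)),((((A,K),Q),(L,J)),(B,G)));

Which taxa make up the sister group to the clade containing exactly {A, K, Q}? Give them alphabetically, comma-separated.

The clade containing exactly {A, K, Q} attaches to the tree at the node subtending (((A,K),Q),(L,J)).
The other lineage descending from that same node — the sister group — is (L,J); its 2 tips in alphabetical order are the answer.

J, L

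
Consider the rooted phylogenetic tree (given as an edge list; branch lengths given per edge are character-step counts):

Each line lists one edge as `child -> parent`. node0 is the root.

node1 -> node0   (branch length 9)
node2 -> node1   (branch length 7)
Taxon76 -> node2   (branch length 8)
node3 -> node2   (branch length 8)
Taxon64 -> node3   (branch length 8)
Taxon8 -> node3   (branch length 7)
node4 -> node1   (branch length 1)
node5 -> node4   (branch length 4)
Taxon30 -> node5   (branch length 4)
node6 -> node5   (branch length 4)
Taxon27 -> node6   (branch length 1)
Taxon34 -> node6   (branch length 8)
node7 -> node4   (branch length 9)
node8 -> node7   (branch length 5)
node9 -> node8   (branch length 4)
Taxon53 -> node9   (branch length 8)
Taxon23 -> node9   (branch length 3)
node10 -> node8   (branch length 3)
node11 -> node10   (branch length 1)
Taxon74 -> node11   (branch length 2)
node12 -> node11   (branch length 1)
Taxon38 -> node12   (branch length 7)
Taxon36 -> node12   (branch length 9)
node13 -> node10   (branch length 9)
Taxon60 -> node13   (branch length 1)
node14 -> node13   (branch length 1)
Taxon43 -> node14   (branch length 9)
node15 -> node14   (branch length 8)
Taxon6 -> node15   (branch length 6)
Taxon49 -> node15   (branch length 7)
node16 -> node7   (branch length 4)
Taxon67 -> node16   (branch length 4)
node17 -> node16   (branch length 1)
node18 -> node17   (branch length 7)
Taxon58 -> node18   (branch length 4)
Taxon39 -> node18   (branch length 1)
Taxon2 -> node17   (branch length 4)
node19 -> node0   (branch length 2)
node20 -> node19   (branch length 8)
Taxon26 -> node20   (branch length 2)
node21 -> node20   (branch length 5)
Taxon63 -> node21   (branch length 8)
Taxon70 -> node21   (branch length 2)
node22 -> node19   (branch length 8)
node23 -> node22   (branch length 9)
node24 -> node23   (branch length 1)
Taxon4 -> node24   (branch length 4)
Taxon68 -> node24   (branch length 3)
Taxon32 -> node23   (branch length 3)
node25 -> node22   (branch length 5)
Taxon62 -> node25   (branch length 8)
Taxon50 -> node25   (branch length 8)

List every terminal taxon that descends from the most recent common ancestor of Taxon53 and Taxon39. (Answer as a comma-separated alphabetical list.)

Taxon2, Taxon23, Taxon36, Taxon38, Taxon39, Taxon43, Taxon49, Taxon53, Taxon58, Taxon6, Taxon60, Taxon67, Taxon74

Tracing Taxon53: it sits inside (Taxon53,Taxon23).
Tracing Taxon39: it sits inside (Taxon58,Taxon39).
The smallest clade enclosing both is (((Taxon53,Taxon23),((Taxon74,(Taxon38,Taxon36)),(Taxon60,(Taxon43,(Taxon6,Taxon49))))),(Taxon67,((Taxon58,Taxon39),Taxon2))); the answer is its 13 terminal taxa in alphabetical order.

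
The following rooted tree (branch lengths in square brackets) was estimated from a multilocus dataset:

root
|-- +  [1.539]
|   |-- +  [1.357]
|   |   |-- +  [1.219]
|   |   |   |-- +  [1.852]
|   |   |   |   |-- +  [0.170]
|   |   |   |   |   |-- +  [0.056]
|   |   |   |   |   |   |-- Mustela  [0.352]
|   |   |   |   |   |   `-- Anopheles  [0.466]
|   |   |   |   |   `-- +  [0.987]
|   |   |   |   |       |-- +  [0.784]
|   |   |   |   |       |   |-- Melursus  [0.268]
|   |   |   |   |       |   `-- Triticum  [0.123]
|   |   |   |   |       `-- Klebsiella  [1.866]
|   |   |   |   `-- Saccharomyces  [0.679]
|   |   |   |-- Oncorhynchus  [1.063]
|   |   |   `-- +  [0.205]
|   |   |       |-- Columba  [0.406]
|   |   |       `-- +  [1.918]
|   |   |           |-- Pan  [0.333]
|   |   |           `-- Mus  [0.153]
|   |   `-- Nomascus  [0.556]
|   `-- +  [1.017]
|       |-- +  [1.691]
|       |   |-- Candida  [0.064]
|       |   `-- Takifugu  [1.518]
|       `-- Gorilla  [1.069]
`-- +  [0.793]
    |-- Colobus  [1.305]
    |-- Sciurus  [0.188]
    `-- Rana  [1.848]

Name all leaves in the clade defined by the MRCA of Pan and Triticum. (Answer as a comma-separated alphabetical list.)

Tracing Pan: it sits inside (Pan,Mus).
Tracing Triticum: it sits inside (Melursus,Triticum).
The smallest clade enclosing both is ((((Mustela,Anopheles),((Melursus,Triticum),Klebsiella)),Saccharomyces),Oncorhynchus,(Columba,(Pan,Mus))); the answer is its 10 terminal taxa in alphabetical order.

Anopheles, Columba, Klebsiella, Melursus, Mus, Mustela, Oncorhynchus, Pan, Saccharomyces, Triticum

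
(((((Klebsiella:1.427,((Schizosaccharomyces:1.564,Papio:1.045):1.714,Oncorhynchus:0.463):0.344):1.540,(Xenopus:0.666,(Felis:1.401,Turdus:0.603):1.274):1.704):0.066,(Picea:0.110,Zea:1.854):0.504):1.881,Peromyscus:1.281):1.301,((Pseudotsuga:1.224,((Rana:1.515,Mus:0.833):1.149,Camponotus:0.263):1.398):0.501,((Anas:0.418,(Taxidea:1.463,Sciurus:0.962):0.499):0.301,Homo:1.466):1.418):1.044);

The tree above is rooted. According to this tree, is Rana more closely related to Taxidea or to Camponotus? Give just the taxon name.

The MRCA of Rana and Camponotus subtends ((Rana,Mus),Camponotus) (3 taxa).
The MRCA of Rana and Taxidea subtends ((Pseudotsuga,((Rana,Mus),Camponotus)),((Anas,(Taxidea,Sciurus)),Homo)) (8 taxa).
The first is nested inside the second, so Rana shares a more recent common ancestor with Camponotus.

Camponotus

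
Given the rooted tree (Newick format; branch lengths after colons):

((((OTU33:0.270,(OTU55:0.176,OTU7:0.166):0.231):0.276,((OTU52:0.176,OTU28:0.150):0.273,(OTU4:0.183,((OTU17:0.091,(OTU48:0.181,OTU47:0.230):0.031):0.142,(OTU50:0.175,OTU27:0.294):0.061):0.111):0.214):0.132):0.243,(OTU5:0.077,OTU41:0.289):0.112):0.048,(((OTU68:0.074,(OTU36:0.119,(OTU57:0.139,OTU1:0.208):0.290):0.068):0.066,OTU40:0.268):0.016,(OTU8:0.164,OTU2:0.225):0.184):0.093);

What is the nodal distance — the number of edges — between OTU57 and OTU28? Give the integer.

The MRCA of OTU57 and OTU28 is the root of the tree.
From OTU57 up to that node: 6 branches. From OTU28 up to the same node: 5 branches. Total: 6 + 5 = 11.

11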